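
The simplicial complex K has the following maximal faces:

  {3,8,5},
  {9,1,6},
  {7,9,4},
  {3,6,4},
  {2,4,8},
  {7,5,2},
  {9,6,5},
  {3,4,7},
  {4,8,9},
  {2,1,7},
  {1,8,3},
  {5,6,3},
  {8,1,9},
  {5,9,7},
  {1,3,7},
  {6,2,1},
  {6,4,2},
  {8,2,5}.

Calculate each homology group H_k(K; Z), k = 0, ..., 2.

H_0 ≅ Z,  H_1 ≅ Z^2,  H_2 ≅ Z.

K has 9 vertices, 27 edges, 18 triangles.
rank ∂_0 = 0, rank ∂_1 = 8 ⇒ b_0 = 9 − 0 − 8 = 1; all invariant factors of ∂_1 are 1 so no torsion. So H_0 ≅ Z.
rank ∂_1 = 8, rank ∂_2 = 17 ⇒ b_1 = 27 − 8 − 17 = 2; all invariant factors of ∂_2 are 1 so no torsion. So H_1 ≅ Z^2.
rank ∂_2 = 17, rank ∂_3 = 0 ⇒ b_2 = 18 − 17 − 0 = 1. So H_2 ≅ Z.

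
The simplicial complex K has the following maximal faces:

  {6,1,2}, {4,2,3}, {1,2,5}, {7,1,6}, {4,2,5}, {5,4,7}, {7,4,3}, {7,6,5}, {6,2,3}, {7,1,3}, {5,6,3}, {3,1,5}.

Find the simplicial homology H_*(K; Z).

Take the total order 1 < 2 < 3 < 4 < 5 < 6 < 7 on the vertex set. Then K (dimension 2) consists of the simplices:

  0-simplices (7): [1], [2], [3], [4], [5], [6], [7]
  1-simplices (18): [1,2], [1,3], [1,5], [1,6], [1,7], [2,3], [2,4], [2,5], [2,6], [3,4], [3,5], [3,6], [3,7], [4,5], [4,7], [5,6], [5,7], [6,7]
  2-simplices (12): [1,2,5], [1,2,6], [1,3,5], [1,3,7], [1,6,7], [2,3,4], [2,3,6], [2,4,5], [3,4,7], [3,5,6], [4,5,7], [5,6,7]

giving chain groups C_0 ≅ Z^7, C_1 ≅ Z^18, C_2 ≅ Z^12.

∂_1: C_1 → C_0 sends each edge [p,q] (with p < q) to q − p. For instance
  ∂[1,5] = [5] − [1].
This gives a 7×18 integer matrix of rank 6; reducing to Smith normal form yields diagonal entries (1,1,1,1,1,1).

Boundary ∂_2: C_2 → C_1 sends each 2-simplex [p,q,r] to [q,r] − [p,r] + [p,q]. For instance
  ∂[3,5,6] = [5,6] − [3,6] + [3,5],
  ∂[1,2,6] = [2,6] − [1,6] + [1,2].
The 18×12 boundary matrix has rank 12 and Smith normal form diag(1,1,1,1,1,1,1,1,1,1,1,2).

From H_k ≅ ker(∂_k) / im(∂_{k+1}) we obtain:

  H_0: rank C_0 − rank ∂_1 = 7 − 6 = 1, and the invariant factors of ∂_1 are all 1, so H_0 = Z.
  H_1: rank ker ∂_1 − rank ∂_2 = (18 − 6) − 12 = 0, and ∂_2 has invariant factor 2 > 1, so H_1 = Z/2.
  H_2: rank ker ∂_2 − rank ∂_3 = (12 − 12) − 0 = 0, and there is no ∂_3, so H_2 = 0.

H_0 = Z,  H_1 = Z/2,  H_2 = 0.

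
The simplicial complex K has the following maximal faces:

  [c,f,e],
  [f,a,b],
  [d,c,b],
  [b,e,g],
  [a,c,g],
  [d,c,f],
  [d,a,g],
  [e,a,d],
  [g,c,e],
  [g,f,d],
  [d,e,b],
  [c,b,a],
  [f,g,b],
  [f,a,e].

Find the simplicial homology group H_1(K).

H_1 ≅ Z^2.

K has 7 vertices, 21 edges, 14 triangles.
rank ∂_1 = 6, rank ∂_2 = 13 ⇒ b_1 = 21 − 6 − 13 = 2; all invariant factors of ∂_2 are 1 so no torsion. So H_1 ≅ Z^2.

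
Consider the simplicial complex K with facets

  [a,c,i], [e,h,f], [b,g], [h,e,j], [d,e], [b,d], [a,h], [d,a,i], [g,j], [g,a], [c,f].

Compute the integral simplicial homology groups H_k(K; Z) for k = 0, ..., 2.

H_0 = Z,  H_1 = Z^4,  H_2 = 0.

Fix the vertex order a < b < c < d < e < f < g < h < i < j and write every simplex with vertices in increasing order. Then dim K = 2 and the simplices of K are:

  0-simplices (10): a, b, c, d, e, f, g, h, i, j
  1-simplices (17): ac, ad, ag, ah, ai, bd, bg, cf, ci, de, di, ef, eh, ej, fh, gj, hj
  2-simplices (4): aci, adi, efh, ehj

so the chain groups are C_0 ≅ Z^10, C_1 ≅ Z^17, C_2 ≅ Z^4.

The boundary map ∂_1: C_1 → C_0 sends each edge [p,q] (with p < q) to q − p.
This gives a 10×17 integer matrix of rank 9; reducing to Smith normal form yields diagonal entries (1,1,1,1,1,1,1,1,1).

The boundary map ∂_2: C_2 → C_1 sends each 2-simplex [p,q,r] to [q,r] − [p,r] + [p,q]. For instance
  ∂adi = di − ai + ad,
  ∂efh = fh − eh + ef.
The resulting 17×4 matrix has rank 4, and its Smith normal form has invariant factors (1,1,1,1).

From H_k ≅ ker(∂_k) / im(∂_{k+1}) we obtain:

  H_0: rank C_0 − rank ∂_1 = 10 − 9 = 1, and the invariant factors of ∂_1 are all 1, so H_0 ≅ Z.
  H_1: rank ker ∂_1 − rank ∂_2 = (17 − 9) − 4 = 4, and the invariant factors of ∂_2 are all 1, so H_1 ≅ Z^4.
  H_2: rank ker ∂_2 − rank ∂_3 = (4 − 4) − 0 = 0, and there is no ∂_3, so H_2 ≅ 0.

As a check, the Euler characteristic is 10 − 17 + 4 = -3, which agrees with 1 − 4 + 0 = -3.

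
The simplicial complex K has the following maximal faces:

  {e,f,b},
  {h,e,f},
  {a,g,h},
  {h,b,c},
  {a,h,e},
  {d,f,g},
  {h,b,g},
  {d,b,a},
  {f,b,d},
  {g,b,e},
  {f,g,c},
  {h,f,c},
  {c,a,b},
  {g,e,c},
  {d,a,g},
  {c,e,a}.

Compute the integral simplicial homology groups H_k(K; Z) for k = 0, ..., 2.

H_0 = Z,  H_1 = Z^2,  H_2 = Z.

K has 8 vertices, 24 edges, 16 triangles.
rank ∂_0 = 0, rank ∂_1 = 7 ⇒ b_0 = 8 − 0 − 7 = 1; all invariant factors of ∂_1 are 1 so no torsion. So H_0 = Z.
rank ∂_1 = 7, rank ∂_2 = 15 ⇒ b_1 = 24 − 7 − 15 = 2; all invariant factors of ∂_2 are 1 so no torsion. So H_1 = Z^2.
rank ∂_2 = 15, rank ∂_3 = 0 ⇒ b_2 = 16 − 15 − 0 = 1. So H_2 = Z.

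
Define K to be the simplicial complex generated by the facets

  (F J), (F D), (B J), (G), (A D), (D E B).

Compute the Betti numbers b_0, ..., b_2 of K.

Order the vertices as A < B < D < E < F < G < J. Listing each simplex with vertices in this order, K has dimension 2 with simplices:

  0-simplices (7): A, B, D, E, F, G, J
  1-simplices (7): AD, BD, BE, BJ, DE, DF, FJ
  2-simplices (1): BDE

so the chain groups are C_0 ≅ Z^7, C_1 ≅ Z^7, C_2 ≅ Z^1.

Boundary ∂_1: C_1 → C_0 sends each edge [p,q] (with p < q) to q − p.
The resulting 7×7 matrix has rank 5, and its Smith normal form has invariant factors (1,1,1,1,1).

∂_2: C_2 → C_1 sends each 2-simplex [p,q,r] to [q,r] − [p,r] + [p,q]. For instance
  ∂BDE = DE − BE + BD.
As a 7×1 matrix over Z this has rank 1, with invariant factors (1).

From H_k ≅ ker(∂_k) / im(∂_{k+1}) we obtain:

  H_0: rank C_0 − rank ∂_1 = 7 − 5 = 2, and the invariant factors of ∂_1 are all 1, so H_0 = Z^2.
  H_1: rank ker ∂_1 − rank ∂_2 = (7 − 5) − 1 = 1, and the invariant factors of ∂_2 are all 1, so H_1 = Z.
  H_2: rank ker ∂_2 − rank ∂_3 = (1 − 1) − 0 = 0, and there is no ∂_3, so H_2 = 0.

Hence the Betti numbers are b_0 = 2, b_1 = 1, b_2 = 0.

b_0 = 2, b_1 = 1, b_2 = 0.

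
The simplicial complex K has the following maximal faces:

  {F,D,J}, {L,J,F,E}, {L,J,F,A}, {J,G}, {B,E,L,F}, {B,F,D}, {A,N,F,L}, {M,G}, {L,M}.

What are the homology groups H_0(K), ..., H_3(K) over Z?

H_0 ≅ Z,  H_1 ≅ Z,  H_2 = 0,  H_3 = 0.

K has 10 vertices, 21 edges, 15 triangles, 4 3-simplices.
rank ∂_0 = 0, rank ∂_1 = 9 ⇒ b_0 = 10 − 0 − 9 = 1; all invariant factors of ∂_1 are 1 so no torsion. So H_0 ≅ Z.
rank ∂_1 = 9, rank ∂_2 = 11 ⇒ b_1 = 21 − 9 − 11 = 1; all invariant factors of ∂_2 are 1 so no torsion. So H_1 ≅ Z.
rank ∂_2 = 11, rank ∂_3 = 4 ⇒ b_2 = 15 − 11 − 4 = 0; all invariant factors of ∂_3 are 1 so no torsion. So H_2 ≅ 0.
rank ∂_3 = 4, rank ∂_4 = 0 ⇒ b_3 = 4 − 4 − 0 = 0. So H_3 ≅ 0.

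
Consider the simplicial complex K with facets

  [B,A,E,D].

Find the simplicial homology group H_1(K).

H_1 ≅ 0.

K has 4 vertices, 6 edges, 4 triangles, 1 3-simplex.
rank ∂_1 = 3, rank ∂_2 = 3 ⇒ b_1 = 6 − 3 − 3 = 0; all invariant factors of ∂_2 are 1 so no torsion. So H_1 = 0.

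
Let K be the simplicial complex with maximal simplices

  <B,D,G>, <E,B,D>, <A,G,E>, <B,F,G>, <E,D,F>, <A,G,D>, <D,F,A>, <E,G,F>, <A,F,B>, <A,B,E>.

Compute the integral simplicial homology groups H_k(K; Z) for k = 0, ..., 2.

H_0 ≅ Z,  H_1 ≅ Z/2,  H_2 = 0.

We work with the vertex ordering A < B < D < E < F < G. The simplices of K, each written with vertices in increasing order, are:

  0-simplices (6): A, B, D, E, F, G
  1-simplices (15): AB, AD, AE, AF, AG, BD, BE, BF, BG, DE, DF, DG, EF, EG, FG
  2-simplices (10): ABE, ABF, ADF, ADG, AEG, BDE, BDG, BFG, DEF, EFG

so the chain groups are C_0 ≅ Z^6, C_1 ≅ Z^15, C_2 ≅ Z^10.

Boundary ∂_1: C_1 → C_0 is given by ∂[p,q] = [q] − [p].
As a 6×15 matrix over Z this has rank 5, with invariant factors (1,1,1,1,1).

Boundary ∂_2: C_2 → C_1 maps a triangle to the signed sum of its edges. For instance
  ∂ABF = BF − AF + AB,
  ∂DEF = EF − DF + DE.
As a 15×10 matrix over Z this has rank 10, with invariant factors (1,1,1,1,1,1,1,1,1,2).

Now H_k = ker ∂_k / im ∂_{k+1}, so:

  H_0: rank C_0 − rank ∂_1 = 6 − 5 = 1, and the invariant factors of ∂_1 are all 1, so H_0 = Z.
  H_1: rank ker ∂_1 − rank ∂_2 = (15 − 5) − 10 = 0, and ∂_2 has invariant factor 2 > 1, so H_1 = Z/2.
  H_2: rank ker ∂_2 − rank ∂_3 = (10 − 10) − 0 = 0, and there is no ∂_3, so H_2 = 0.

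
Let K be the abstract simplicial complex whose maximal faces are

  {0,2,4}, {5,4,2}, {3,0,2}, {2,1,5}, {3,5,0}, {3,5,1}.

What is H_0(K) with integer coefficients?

H_0 ≅ Z.

K has 6 vertices, 12 edges, 6 triangles.
rank ∂_0 = 0, rank ∂_1 = 5 ⇒ b_0 = 6 − 0 − 5 = 1; all invariant factors of ∂_1 are 1 so no torsion. So H_0 = Z.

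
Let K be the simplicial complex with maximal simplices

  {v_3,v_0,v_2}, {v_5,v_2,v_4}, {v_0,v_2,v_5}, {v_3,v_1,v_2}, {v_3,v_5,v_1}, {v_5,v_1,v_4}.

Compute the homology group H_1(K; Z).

Order the vertices as v_0 < v_1 < v_2 < v_3 < v_4 < v_5. Listing each simplex with vertices in this order, K has dimension 2 with simplices:

  0-simplices (6): [v_0], [v_1], [v_2], [v_3], [v_4], [v_5]
  1-simplices (12): [v_0,v_2], [v_0,v_3], [v_0,v_5], [v_1,v_2], [v_1,v_3], [v_1,v_4], [v_1,v_5], [v_2,v_3], [v_2,v_4], [v_2,v_5], [v_3,v_5], [v_4,v_5]
  2-simplices (6): [v_0,v_2,v_3], [v_0,v_2,v_5], [v_1,v_2,v_3], [v_1,v_3,v_5], [v_1,v_4,v_5], [v_2,v_4,v_5]

Hence C_0 ≅ Z^6, C_1 ≅ Z^12, C_2 ≅ Z^6.

Boundary ∂_1: C_1 → C_0 is given by ∂[p,q] = [q] − [p].
The 6×12 boundary matrix has rank 5 and Smith normal form diag(1,1,1,1,1).

Boundary ∂_2: C_2 → C_1 acts by ∂[p,q,r] = [q,r] − [p,r] + [p,q]. For instance
  ∂[v_1,v_4,v_5] = [v_4,v_5] − [v_1,v_5] + [v_1,v_4],
  ∂[v_0,v_2,v_5] = [v_2,v_5] − [v_0,v_5] + [v_0,v_2].
The 12×6 boundary matrix has rank 6 and Smith normal form diag(1,1,1,1,1,1).

Now H_k = ker ∂_k / im ∂_{k+1}, so:

  H_1: rank ker ∂_1 − rank ∂_2 = (12 − 5) − 6 = 1, and the invariant factors of ∂_2 are all 1, so H_1 ≅ Z.

H_1 = Z.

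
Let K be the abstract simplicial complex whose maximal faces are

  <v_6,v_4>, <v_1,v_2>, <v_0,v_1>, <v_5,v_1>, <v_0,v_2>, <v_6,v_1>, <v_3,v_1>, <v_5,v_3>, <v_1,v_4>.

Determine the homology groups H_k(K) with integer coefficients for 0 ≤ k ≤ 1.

K has 7 vertices, 9 edges.
rank ∂_0 = 0, rank ∂_1 = 6 ⇒ b_0 = 7 − 0 − 6 = 1; all invariant factors of ∂_1 are 1 so no torsion. So H_0 = Z.
rank ∂_1 = 6, rank ∂_2 = 0 ⇒ b_1 = 9 − 6 − 0 = 3. So H_1 = Z^3.

H_0 ≅ Z,  H_1 ≅ Z^3.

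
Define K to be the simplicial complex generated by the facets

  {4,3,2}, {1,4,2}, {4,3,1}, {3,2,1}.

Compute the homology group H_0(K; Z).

K has 4 vertices, 6 edges, 4 triangles.
rank ∂_0 = 0, rank ∂_1 = 3 ⇒ b_0 = 4 − 0 − 3 = 1; all invariant factors of ∂_1 are 1 so no torsion. So H_0 = Z.

H_0 ≅ Z.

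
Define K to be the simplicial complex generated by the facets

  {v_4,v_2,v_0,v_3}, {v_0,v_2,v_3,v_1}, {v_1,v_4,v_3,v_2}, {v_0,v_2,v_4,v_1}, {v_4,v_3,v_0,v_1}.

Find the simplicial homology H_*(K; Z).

We work with the vertex ordering v_0 < v_1 < v_2 < v_3 < v_4. The simplices of K, each written with vertices in increasing order, are:

  0-simplices (5): [v_0], [v_1], [v_2], [v_3], [v_4]
  1-simplices (10): [v_0,v_1], [v_0,v_2], [v_0,v_3], [v_0,v_4], [v_1,v_2], [v_1,v_3], [v_1,v_4], [v_2,v_3], [v_2,v_4], [v_3,v_4]
  2-simplices (10): [v_0,v_1,v_2], [v_0,v_1,v_3], [v_0,v_1,v_4], [v_0,v_2,v_3], [v_0,v_2,v_4], [v_0,v_3,v_4], [v_1,v_2,v_3], [v_1,v_2,v_4], [v_1,v_3,v_4], [v_2,v_3,v_4]
  3-simplices (5): [v_0,v_1,v_2,v_3], [v_0,v_1,v_2,v_4], [v_0,v_1,v_3,v_4], [v_0,v_2,v_3,v_4], [v_1,v_2,v_3,v_4]

giving chain groups C_0 ≅ Z^5, C_1 ≅ Z^10, C_2 ≅ Z^10, C_3 ≅ Z^5.

Boundary ∂_1: C_1 → C_0 sends each edge [p,q] (with p < q) to q − p.
As a 5×10 matrix over Z this has rank 4, with invariant factors (1,1,1,1).

The boundary map ∂_2: C_2 → C_1 sends each 2-simplex [p,q,r] to [q,r] − [p,r] + [p,q]. For instance
  ∂[v_1,v_3,v_4] = [v_3,v_4] − [v_1,v_4] + [v_1,v_3],
  ∂[v_0,v_1,v_2] = [v_1,v_2] − [v_0,v_2] + [v_0,v_1].
As a 10×10 matrix over Z this has rank 6, with invariant factors (1,1,1,1,1,1).

The boundary map ∂_3: C_3 → C_2 sends each 3-simplex σ to the alternating sum Σ_i (−1)^i (σ with its i-th vertex removed). For instance
  ∂[v_0,v_2,v_3,v_4] = [v_2,v_3,v_4] − [v_0,v_3,v_4] + [v_0,v_2,v_4] − [v_0,v_2,v_3],
  ∂[v_0,v_1,v_3,v_4] = [v_1,v_3,v_4] − [v_0,v_3,v_4] + [v_0,v_1,v_4] − [v_0,v_1,v_3].
This gives a 10×5 integer matrix of rank 4; reducing to Smith normal form yields diagonal entries (1,1,1,1).

Now H_k = ker ∂_k / im ∂_{k+1}, so:

  H_0: rank C_0 − rank ∂_1 = 5 − 4 = 1, and the invariant factors of ∂_1 are all 1, so H_0 ≅ Z.
  H_1: rank ker ∂_1 − rank ∂_2 = (10 − 4) − 6 = 0, and the invariant factors of ∂_2 are all 1, so H_1 ≅ 0.
  H_2: rank ker ∂_2 − rank ∂_3 = (10 − 6) − 4 = 0, and the invariant factors of ∂_3 are all 1, so H_2 ≅ 0.
  H_3: rank ker ∂_3 − rank ∂_4 = (5 − 4) − 0 = 1, and there is no ∂_4, so H_3 ≅ Z.

As a check, the Euler characteristic is 5 − 10 + 10 − 5 = 0, which agrees with 1 − 0 + 0 − 1 = 0.

H_0 ≅ Z,  H_1 = 0,  H_2 = 0,  H_3 ≅ Z.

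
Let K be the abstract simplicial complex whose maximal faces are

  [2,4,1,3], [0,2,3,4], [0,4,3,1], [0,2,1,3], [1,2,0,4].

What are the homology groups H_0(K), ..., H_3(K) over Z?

H_0 ≅ Z,  H_1 = 0,  H_2 = 0,  H_3 ≅ Z.

Take the total order 0 < 1 < 2 < 3 < 4 on the vertex set. Then K (dimension 3) consists of the simplices:

  0-simplices (5): [0], [1], [2], [3], [4]
  1-simplices (10): [0,1], [0,2], [0,3], [0,4], [1,2], [1,3], [1,4], [2,3], [2,4], [3,4]
  2-simplices (10): [0,1,2], [0,1,3], [0,1,4], [0,2,3], [0,2,4], [0,3,4], [1,2,3], [1,2,4], [1,3,4], [2,3,4]
  3-simplices (5): [0,1,2,3], [0,1,2,4], [0,1,3,4], [0,2,3,4], [1,2,3,4]

giving chain groups C_0 ≅ Z^5, C_1 ≅ Z^10, C_2 ≅ Z^10, C_3 ≅ Z^5.

∂_1: C_1 → C_0 sends each edge [p,q] (with p < q) to q − p. For instance
  ∂[3,4] = [4] − [3].
The resulting 5×10 matrix has rank 4, and its Smith normal form has invariant factors (1,1,1,1).

The boundary map ∂_2: C_2 → C_1 acts by ∂[p,q,r] = [q,r] − [p,r] + [p,q]. For instance
  ∂[1,2,4] = [2,4] − [1,4] + [1,2],
  ∂[0,1,3] = [1,3] − [0,3] + [0,1].
This gives a 10×10 integer matrix of rank 6; reducing to Smith normal form yields diagonal entries (1,1,1,1,1,1).

Boundary ∂_3: C_3 → C_2 sends each 3-simplex σ to the alternating sum Σ_i (−1)^i (σ with its i-th vertex removed). For instance
  ∂[1,2,3,4] = [2,3,4] − [1,3,4] + [1,2,4] − [1,2,3],
  ∂[0,1,3,4] = [1,3,4] − [0,3,4] + [0,1,4] − [0,1,3].
As a 10×5 matrix over Z this has rank 4, with invariant factors (1,1,1,1).

Computing H_k = (kernel of ∂_k) / (image of ∂_{k+1}):

  H_0: rank C_0 − rank ∂_1 = 5 − 4 = 1, and the invariant factors of ∂_1 are all 1, so H_0 ≅ Z.
  H_1: rank ker ∂_1 − rank ∂_2 = (10 − 4) − 6 = 0, and the invariant factors of ∂_2 are all 1, so H_1 ≅ 0.
  H_2: rank ker ∂_2 − rank ∂_3 = (10 − 6) − 4 = 0, and the invariant factors of ∂_3 are all 1, so H_2 ≅ 0.
  H_3: rank ker ∂_3 − rank ∂_4 = (5 − 4) − 0 = 1, and there is no ∂_4, so H_3 ≅ Z.

As a check, the Euler characteristic is 5 − 10 + 10 − 5 = 0, which agrees with 1 − 0 + 0 − 1 = 0.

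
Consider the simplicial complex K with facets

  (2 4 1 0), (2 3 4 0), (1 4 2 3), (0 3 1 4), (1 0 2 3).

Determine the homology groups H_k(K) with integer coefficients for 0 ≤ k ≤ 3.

H_0 = Z,  H_1 = 0,  H_2 = 0,  H_3 = Z.

Fix the vertex order 0 < 1 < 2 < 3 < 4 and write every simplex with vertices in increasing order. Then dim K = 3 and the simplices of K are:

  0-simplices (5): [0], [1], [2], [3], [4]
  1-simplices (10): [0,1], [0,2], [0,3], [0,4], [1,2], [1,3], [1,4], [2,3], [2,4], [3,4]
  2-simplices (10): [0,1,2], [0,1,3], [0,1,4], [0,2,3], [0,2,4], [0,3,4], [1,2,3], [1,2,4], [1,3,4], [2,3,4]
  3-simplices (5): [0,1,2,3], [0,1,2,4], [0,1,3,4], [0,2,3,4], [1,2,3,4]

so the chain groups are C_0 ≅ Z^5, C_1 ≅ Z^10, C_2 ≅ Z^10, C_3 ≅ Z^5.

The boundary map ∂_1: C_1 → C_0 is given by ∂[p,q] = [q] − [p]. For instance
  ∂[2,4] = [4] − [2].
As a 5×10 matrix over Z this has rank 4, with invariant factors (1,1,1,1).

Boundary ∂_2: C_2 → C_1 maps a triangle to the signed sum of its edges. For instance
  ∂[1,3,4] = [3,4] − [1,4] + [1,3],
  ∂[0,2,4] = [2,4] − [0,4] + [0,2].
As a 10×10 matrix over Z this has rank 6, with invariant factors (1,1,1,1,1,1).

The boundary map ∂_3: C_3 → C_2 sends each 3-simplex σ to the alternating sum Σ_i (−1)^i (σ with its i-th vertex removed). For instance
  ∂[0,1,2,3] = [1,2,3] − [0,2,3] + [0,1,3] − [0,1,2],
  ∂[1,2,3,4] = [2,3,4] − [1,3,4] + [1,2,4] − [1,2,3].
The resulting 10×5 matrix has rank 4, and its Smith normal form has invariant factors (1,1,1,1).

Now H_k = ker ∂_k / im ∂_{k+1}, so:

  H_0: rank C_0 − rank ∂_1 = 5 − 4 = 1, and the invariant factors of ∂_1 are all 1, so H_0 = Z.
  H_1: rank ker ∂_1 − rank ∂_2 = (10 − 4) − 6 = 0, and the invariant factors of ∂_2 are all 1, so H_1 = 0.
  H_2: rank ker ∂_2 − rank ∂_3 = (10 − 6) − 4 = 0, and the invariant factors of ∂_3 are all 1, so H_2 = 0.
  H_3: rank ker ∂_3 − rank ∂_4 = (5 − 4) − 0 = 1, and there is no ∂_4, so H_3 = Z.

(K is a triangulation of the 3-sphere S^3.)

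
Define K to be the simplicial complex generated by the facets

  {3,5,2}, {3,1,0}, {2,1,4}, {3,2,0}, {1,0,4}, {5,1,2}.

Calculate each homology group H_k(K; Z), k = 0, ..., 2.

Fix the vertex order 0 < 1 < 2 < 3 < 4 < 5 and write every simplex with vertices in increasing order. Then dim K = 2 and the simplices of K are:

  0-simplices (6): [0], [1], [2], [3], [4], [5]
  1-simplices (12): [0,1], [0,2], [0,3], [0,4], [1,2], [1,3], [1,4], [1,5], [2,3], [2,4], [2,5], [3,5]
  2-simplices (6): [0,1,3], [0,1,4], [0,2,3], [1,2,4], [1,2,5], [2,3,5]

Hence C_0 ≅ Z^6, C_1 ≅ Z^12, C_2 ≅ Z^6.

The boundary map ∂_1: C_1 → C_0 maps an edge to its endpoints' difference, ∂[p,q] = q − p.
This gives a 6×12 integer matrix of rank 5; reducing to Smith normal form yields diagonal entries (1,1,1,1,1).

∂_2: C_2 → C_1 maps a triangle to the signed sum of its edges. For instance
  ∂[0,1,4] = [1,4] − [0,4] + [0,1],
  ∂[1,2,4] = [2,4] − [1,4] + [1,2].
The 12×6 boundary matrix has rank 6 and Smith normal form diag(1,1,1,1,1,1).

Computing H_k = (kernel of ∂_k) / (image of ∂_{k+1}):

  H_0: rank C_0 − rank ∂_1 = 6 − 5 = 1, and the invariant factors of ∂_1 are all 1, so H_0 = Z.
  H_1: rank ker ∂_1 − rank ∂_2 = (12 − 5) − 6 = 1, and the invariant factors of ∂_2 are all 1, so H_1 = Z.
  H_2: rank ker ∂_2 − rank ∂_3 = (6 − 6) − 0 = 0, and there is no ∂_3, so H_2 = 0.

As a check, the Euler characteristic is 6 − 12 + 6 = 0, which agrees with 1 − 1 + 0 = 0.

H_0 = Z,  H_1 = Z,  H_2 = 0.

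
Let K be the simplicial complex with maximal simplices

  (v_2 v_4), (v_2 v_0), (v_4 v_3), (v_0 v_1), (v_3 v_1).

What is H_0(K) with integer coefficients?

H_0 ≅ Z.

We work with the vertex ordering v_0 < v_1 < v_2 < v_3 < v_4. The simplices of K, each written with vertices in increasing order, are:

  0-simplices (5): [v_0], [v_1], [v_2], [v_3], [v_4]
  1-simplices (5): [v_0,v_1], [v_0,v_2], [v_1,v_3], [v_2,v_4], [v_3,v_4]

so the chain groups are C_0 ≅ Z^5, C_1 ≅ Z^5.

Boundary ∂_1: C_1 → C_0 sends each edge [p,q] (with p < q) to q − p. For instance
  ∂[v_0,v_1] = [v_1] − [v_0].
As a 5×5 matrix over Z this has rank 4, with invariant factors (1,1,1,1).

From H_k ≅ ker(∂_k) / im(∂_{k+1}) we obtain:

  H_0: rank C_0 − rank ∂_1 = 5 − 4 = 1, and the invariant factors of ∂_1 are all 1, so H_0 ≅ Z.

(K is a triangulation of the circle S^1.)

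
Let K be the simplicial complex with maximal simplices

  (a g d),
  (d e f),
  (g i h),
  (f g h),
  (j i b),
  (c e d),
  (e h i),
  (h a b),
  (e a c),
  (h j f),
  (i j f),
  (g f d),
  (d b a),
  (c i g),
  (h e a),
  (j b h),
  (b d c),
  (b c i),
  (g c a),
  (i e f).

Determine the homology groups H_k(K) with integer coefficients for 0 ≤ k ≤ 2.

Fix the vertex order a < b < c < d < e < f < g < h < i < j and write every simplex with vertices in increasing order. Then dim K = 2 and the simplices of K are:

  0-simplices (10): a, b, c, d, e, f, g, h, i, j
  1-simplices (30): ab, ac, ad, ae, ag, ah, bc, bd, bh, bi, bj, cd, ce, cg, ci, de, df, dg, ef, eh, ei, fg, fh, fi, fj, gh, gi, hi, hj, ij
  2-simplices (20): abd, abh, ace, acg, adg, aeh, bcd, bci, bhj, bij, cde, cgi, def, dfg, efi, ehi, fgh, fhj, fij, ghi

Hence C_0 ≅ Z^10, C_1 ≅ Z^30, C_2 ≅ Z^20.

The boundary map ∂_1: C_1 → C_0 maps an edge to its endpoints' difference, ∂[p,q] = q − p.
The 10×30 boundary matrix has rank 9 and Smith normal form diag(1,1,1,1,1,1,1,1,1).

∂_2: C_2 → C_1 acts by ∂[p,q,r] = [q,r] − [p,r] + [p,q]. For instance
  ∂ghi = hi − gi + gh,
  ∂fhj = hj − fj + fh.
As a 30×20 matrix over Z this has rank 20, with invariant factors (1,1,1,1,1,1,1,1,1,1,1,1,1,1,1,1,1,1,1,2).

From H_k ≅ ker(∂_k) / im(∂_{k+1}) we obtain:

  H_0: rank C_0 − rank ∂_1 = 10 − 9 = 1, and the invariant factors of ∂_1 are all 1, so H_0 = Z.
  H_1: rank ker ∂_1 − rank ∂_2 = (30 − 9) − 20 = 1, and ∂_2 has invariant factor 2 > 1, so H_1 = Z ⊕ Z/2.
  H_2: rank ker ∂_2 − rank ∂_3 = (20 − 20) − 0 = 0, and there is no ∂_3, so H_2 = 0.

(K is a triangulation of the Klein bottle.)

H_0 = Z,  H_1 = Z ⊕ Z/2,  H_2 = 0.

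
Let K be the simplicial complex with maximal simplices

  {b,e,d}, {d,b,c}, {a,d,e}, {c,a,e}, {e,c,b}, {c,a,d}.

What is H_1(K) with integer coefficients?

H_1 ≅ 0.

Take the total order a < b < c < d < e on the vertex set. Then K (dimension 2) consists of the simplices:

  0-simplices (5): a, b, c, d, e
  1-simplices (9): ac, ad, ae, bc, bd, be, cd, ce, de
  2-simplices (6): acd, ace, ade, bcd, bce, bde

Hence C_0 ≅ Z^5, C_1 ≅ Z^9, C_2 ≅ Z^6.

Boundary ∂_1: C_1 → C_0 is given by ∂[p,q] = [q] − [p].
The 5×9 boundary matrix has rank 4 and Smith normal form diag(1,1,1,1).

The boundary map ∂_2: C_2 → C_1 acts by ∂[p,q,r] = [q,r] − [p,r] + [p,q]. For instance
  ∂ade = de − ae + ad,
  ∂bde = de − be + bd.
This gives a 9×6 integer matrix of rank 5; reducing to Smith normal form yields diagonal entries (1,1,1,1,1).

From H_k ≅ ker(∂_k) / im(∂_{k+1}) we obtain:

  H_1: rank ker ∂_1 − rank ∂_2 = (9 − 4) − 5 = 0, and the invariant factors of ∂_2 are all 1, so H_1 = 0.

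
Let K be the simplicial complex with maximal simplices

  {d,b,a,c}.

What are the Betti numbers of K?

We work with the vertex ordering a < b < c < d. The simplices of K, each written with vertices in increasing order, are:

  0-simplices (4): a, b, c, d
  1-simplices (6): ab, ac, ad, bc, bd, cd
  2-simplices (4): abc, abd, acd, bcd
  3-simplices (1): abcd

Hence C_0 ≅ Z^4, C_1 ≅ Z^6, C_2 ≅ Z^4, C_3 ≅ Z^1.

Boundary ∂_1: C_1 → C_0 is given by ∂[p,q] = [q] − [p]. For instance
  ∂bc = c − b.
The 4×6 boundary matrix has rank 3 and Smith normal form diag(1,1,1).

The boundary map ∂_2: C_2 → C_1 sends each 2-simplex [p,q,r] to [q,r] − [p,r] + [p,q]. For instance
  ∂acd = cd − ad + ac,
  ∂bcd = cd − bd + bc.
This gives a 6×4 integer matrix of rank 3; reducing to Smith normal form yields diagonal entries (1,1,1).

∂_3: C_3 → C_2 sends each 3-simplex σ to the alternating sum Σ_i (−1)^i (σ with its i-th vertex removed). For instance
  ∂abcd = bcd − acd + abd − abc.
The 4×1 boundary matrix has rank 1 and Smith normal form diag(1).

From H_k ≅ ker(∂_k) / im(∂_{k+1}) we obtain:

  H_0: rank C_0 − rank ∂_1 = 4 − 3 = 1, and the invariant factors of ∂_1 are all 1, so H_0 ≅ Z.
  H_1: rank ker ∂_1 − rank ∂_2 = (6 − 3) − 3 = 0, and the invariant factors of ∂_2 are all 1, so H_1 ≅ 0.
  H_2: rank ker ∂_2 − rank ∂_3 = (4 − 3) − 1 = 0, and the invariant factors of ∂_3 are all 1, so H_2 ≅ 0.
  H_3: rank ker ∂_3 − rank ∂_4 = (1 − 1) − 0 = 0, and there is no ∂_4, so H_3 ≅ 0.

(K is a triangulation of the 3-simplex.)

Hence the Betti numbers are b_0 = 1, b_1 = 0, b_2 = 0, b_3 = 0.

b_0 = 1, b_1 = 0, b_2 = 0, b_3 = 0.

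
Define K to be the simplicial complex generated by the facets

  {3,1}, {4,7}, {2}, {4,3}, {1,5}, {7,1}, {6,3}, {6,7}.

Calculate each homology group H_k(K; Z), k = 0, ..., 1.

H_0 ≅ Z^2,  H_1 ≅ Z^2.

Order the vertices as 1 < 2 < 3 < 4 < 5 < 6 < 7. Listing each simplex with vertices in this order, K has dimension 1 with simplices:

  0-simplices (7): [1], [2], [3], [4], [5], [6], [7]
  1-simplices (7): [1,3], [1,5], [1,7], [3,4], [3,6], [4,7], [6,7]

giving chain groups C_0 ≅ Z^7, C_1 ≅ Z^7.

The boundary map ∂_1: C_1 → C_0 is given by ∂[p,q] = [q] − [p]. For instance
  ∂[1,5] = [5] − [1].
The resulting 7×7 matrix has rank 5, and its Smith normal form has invariant factors (1,1,1,1,1).

Reading off H_k = ker ∂_k / im ∂_{k+1}:

  H_0: rank C_0 − rank ∂_1 = 7 − 5 = 2, and the invariant factors of ∂_1 are all 1, so H_0 = Z^2.
  H_1: rank ker ∂_1 − rank ∂_2 = (7 − 5) − 0 = 2, and there is no ∂_2, so H_1 = Z^2.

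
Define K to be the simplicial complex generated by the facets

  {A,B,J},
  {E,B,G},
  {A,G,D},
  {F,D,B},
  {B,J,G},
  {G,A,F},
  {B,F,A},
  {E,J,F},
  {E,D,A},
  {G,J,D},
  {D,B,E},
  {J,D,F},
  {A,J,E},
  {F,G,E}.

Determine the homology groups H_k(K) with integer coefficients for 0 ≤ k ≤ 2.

We work with the vertex ordering A < B < D < E < F < G < J. The simplices of K, each written with vertices in increasing order, are:

  0-simplices (7): A, B, D, E, F, G, J
  1-simplices (21): AB, AD, AE, AF, AG, AJ, BD, BE, BF, BG, BJ, DE, DF, DG, DJ, EF, EG, EJ, FG, FJ, GJ
  2-simplices (14): ABF, ABJ, ADE, ADG, AEJ, AFG, BDE, BDF, BEG, BGJ, DFJ, DGJ, EFG, EFJ

giving chain groups C_0 ≅ Z^7, C_1 ≅ Z^21, C_2 ≅ Z^14.

Boundary ∂_1: C_1 → C_0 is given by ∂[p,q] = [q] − [p].
The 7×21 boundary matrix has rank 6 and Smith normal form diag(1,1,1,1,1,1).

The boundary map ∂_2: C_2 → C_1 acts by ∂[p,q,r] = [q,r] − [p,r] + [p,q]. For instance
  ∂ADE = DE − AE + AD,
  ∂ABJ = BJ − AJ + AB.
The 21×14 boundary matrix has rank 13 and Smith normal form diag(1,1,1,1,1,1,1,1,1,1,1,1,1).

Computing H_k = (kernel of ∂_k) / (image of ∂_{k+1}):

  H_0: rank C_0 − rank ∂_1 = 7 − 6 = 1, and the invariant factors of ∂_1 are all 1, so H_0 = Z.
  H_1: rank ker ∂_1 − rank ∂_2 = (21 − 6) − 13 = 2, and the invariant factors of ∂_2 are all 1, so H_1 = Z^2.
  H_2: rank ker ∂_2 − rank ∂_3 = (14 − 13) − 0 = 1, and there is no ∂_3, so H_2 = Z.

As a check, the Euler characteristic is 7 − 21 + 14 = 0, which agrees with 1 − 2 + 1 = 0.

H_0 = Z,  H_1 = Z^2,  H_2 = Z.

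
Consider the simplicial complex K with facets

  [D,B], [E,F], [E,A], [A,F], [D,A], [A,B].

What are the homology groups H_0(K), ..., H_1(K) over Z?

Fix the vertex order A < B < D < E < F and write every simplex with vertices in increasing order. Then dim K = 1 and the simplices of K are:

  0-simplices (5): A, B, D, E, F
  1-simplices (6): AB, AD, AE, AF, BD, EF

giving chain groups C_0 ≅ Z^5, C_1 ≅ Z^6.

∂_1: C_1 → C_0 sends each edge [p,q] (with p < q) to q − p.
The 5×6 boundary matrix has rank 4 and Smith normal form diag(1,1,1,1).

Computing H_k = (kernel of ∂_k) / (image of ∂_{k+1}):

  H_0: rank C_0 − rank ∂_1 = 5 − 4 = 1, and the invariant factors of ∂_1 are all 1, so H_0 ≅ Z.
  H_1: rank ker ∂_1 − rank ∂_2 = (6 − 4) − 0 = 2, and there is no ∂_2, so H_1 ≅ Z^2.

H_0 ≅ Z,  H_1 ≅ Z^2.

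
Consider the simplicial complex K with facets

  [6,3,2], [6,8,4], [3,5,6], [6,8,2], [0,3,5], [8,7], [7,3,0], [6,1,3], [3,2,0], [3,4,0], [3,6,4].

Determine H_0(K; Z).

Fix the vertex order 0 < 1 < 2 < 3 < 4 < 5 < 6 < 7 < 8 and write every simplex with vertices in increasing order. Then dim K = 2 and the simplices of K are:

  0-simplices (9): [0], [1], [2], [3], [4], [5], [6], [7], [8]
  1-simplices (19): [0,2], [0,3], [0,4], [0,5], [0,7], [1,3], [1,6], [2,3], [2,6], [2,8], [3,4], [3,5], [3,6], [3,7], [4,6], [4,8], [5,6], [6,8], [7,8]
  2-simplices (10): [0,2,3], [0,3,4], [0,3,5], [0,3,7], [1,3,6], [2,3,6], [2,6,8], [3,4,6], [3,5,6], [4,6,8]

so the chain groups are C_0 ≅ Z^9, C_1 ≅ Z^19, C_2 ≅ Z^10.

∂_1: C_1 → C_0 maps an edge to its endpoints' difference, ∂[p,q] = q − p.
This gives a 9×19 integer matrix of rank 8; reducing to Smith normal form yields diagonal entries (1,1,1,1,1,1,1,1).

The boundary map ∂_2: C_2 → C_1 sends each 2-simplex [p,q,r] to [q,r] − [p,r] + [p,q]. For instance
  ∂[1,3,6] = [3,6] − [1,6] + [1,3],
  ∂[3,4,6] = [4,6] − [3,6] + [3,4].
This gives a 19×10 integer matrix of rank 10; reducing to Smith normal form yields diagonal entries (1,1,1,1,1,1,1,1,1,1).

From H_k ≅ ker(∂_k) / im(∂_{k+1}) we obtain:

  H_0: rank C_0 − rank ∂_1 = 9 − 8 = 1, and the invariant factors of ∂_1 are all 1, so H_0 = Z.

H_0 ≅ Z.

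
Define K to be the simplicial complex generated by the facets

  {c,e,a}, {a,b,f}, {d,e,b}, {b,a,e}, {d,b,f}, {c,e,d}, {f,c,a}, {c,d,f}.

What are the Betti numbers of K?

We work with the vertex ordering a < b < c < d < e < f. The simplices of K, each written with vertices in increasing order, are:

  0-simplices (6): a, b, c, d, e, f
  1-simplices (12): ab, ac, ae, af, bd, be, bf, cd, ce, cf, de, df
  2-simplices (8): abe, abf, ace, acf, bde, bdf, cde, cdf

giving chain groups C_0 ≅ Z^6, C_1 ≅ Z^12, C_2 ≅ Z^8.

Boundary ∂_1: C_1 → C_0 maps an edge to its endpoints' difference, ∂[p,q] = q − p. For instance
  ∂bf = f − b.
This gives a 6×12 integer matrix of rank 5; reducing to Smith normal form yields diagonal entries (1,1,1,1,1).

Boundary ∂_2: C_2 → C_1 acts by ∂[p,q,r] = [q,r] − [p,r] + [p,q]. For instance
  ∂acf = cf − af + ac,
  ∂ace = ce − ae + ac.
As a 12×8 matrix over Z this has rank 7, with invariant factors (1,1,1,1,1,1,1).

From H_k ≅ ker(∂_k) / im(∂_{k+1}) we obtain:

  H_0: rank C_0 − rank ∂_1 = 6 − 5 = 1, and the invariant factors of ∂_1 are all 1, so H_0 ≅ Z.
  H_1: rank ker ∂_1 − rank ∂_2 = (12 − 5) − 7 = 0, and the invariant factors of ∂_2 are all 1, so H_1 ≅ 0.
  H_2: rank ker ∂_2 − rank ∂_3 = (8 − 7) − 0 = 1, and there is no ∂_3, so H_2 ≅ Z.

As a check, the Euler characteristic is 6 − 12 + 8 = 2, which agrees with 1 − 0 + 1 = 2.
(K is a triangulation of the 2-sphere S^2.)

Hence the Betti numbers are b_0 = 1, b_1 = 0, b_2 = 1.

b_0 = 1, b_1 = 0, b_2 = 1.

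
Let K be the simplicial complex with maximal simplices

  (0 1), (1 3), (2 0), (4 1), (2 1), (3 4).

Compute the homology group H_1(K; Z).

Order the vertices as 0 < 1 < 2 < 3 < 4. Listing each simplex with vertices in this order, K has dimension 1 with simplices:

  0-simplices (5): [0], [1], [2], [3], [4]
  1-simplices (6): [0,1], [0,2], [1,2], [1,3], [1,4], [3,4]

giving chain groups C_0 ≅ Z^5, C_1 ≅ Z^6.

∂_1: C_1 → C_0 sends each edge [p,q] (with p < q) to q − p.
As a 5×6 matrix over Z this has rank 4, with invariant factors (1,1,1,1).

Now H_k = ker ∂_k / im ∂_{k+1}, so:

  H_1: rank ker ∂_1 − rank ∂_2 = (6 − 4) − 0 = 2, and there is no ∂_2, so H_1 = Z^2.

(K is a triangulation of a wedge of 2 circles.)

H_1 = Z^2.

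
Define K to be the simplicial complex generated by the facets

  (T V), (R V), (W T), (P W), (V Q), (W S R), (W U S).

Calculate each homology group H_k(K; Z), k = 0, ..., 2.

K has 8 vertices, 10 edges, 2 triangles.
rank ∂_0 = 0, rank ∂_1 = 7 ⇒ b_0 = 8 − 0 − 7 = 1; all invariant factors of ∂_1 are 1 so no torsion. So H_0 = Z.
rank ∂_1 = 7, rank ∂_2 = 2 ⇒ b_1 = 10 − 7 − 2 = 1; all invariant factors of ∂_2 are 1 so no torsion. So H_1 = Z.
rank ∂_2 = 2, rank ∂_3 = 0 ⇒ b_2 = 2 − 2 − 0 = 0. So H_2 = 0.

H_0 = Z,  H_1 = Z,  H_2 = 0.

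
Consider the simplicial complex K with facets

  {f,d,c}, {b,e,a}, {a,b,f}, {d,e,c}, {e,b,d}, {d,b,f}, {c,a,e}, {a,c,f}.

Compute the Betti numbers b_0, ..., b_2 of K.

b_0 = 1, b_1 = 0, b_2 = 1.

Order the vertices as a < b < c < d < e < f. Listing each simplex with vertices in this order, K has dimension 2 with simplices:

  0-simplices (6): a, b, c, d, e, f
  1-simplices (12): ab, ac, ae, af, bd, be, bf, cd, ce, cf, de, df
  2-simplices (8): abe, abf, ace, acf, bde, bdf, cde, cdf

giving chain groups C_0 ≅ Z^6, C_1 ≅ Z^12, C_2 ≅ Z^8.

∂_1: C_1 → C_0 is given by ∂[p,q] = [q] − [p].
This gives a 6×12 integer matrix of rank 5; reducing to Smith normal form yields diagonal entries (1,1,1,1,1).

The boundary map ∂_2: C_2 → C_1 acts by ∂[p,q,r] = [q,r] − [p,r] + [p,q]. For instance
  ∂acf = cf − af + ac,
  ∂cdf = df − cf + cd.
The resulting 12×8 matrix has rank 7, and its Smith normal form has invariant factors (1,1,1,1,1,1,1).

From H_k ≅ ker(∂_k) / im(∂_{k+1}) we obtain:

  H_0: rank C_0 − rank ∂_1 = 6 − 5 = 1, and the invariant factors of ∂_1 are all 1, so H_0 = Z.
  H_1: rank ker ∂_1 − rank ∂_2 = (12 − 5) − 7 = 0, and the invariant factors of ∂_2 are all 1, so H_1 = 0.
  H_2: rank ker ∂_2 − rank ∂_3 = (8 − 7) − 0 = 1, and there is no ∂_3, so H_2 = Z.

As a check, the Euler characteristic is 6 − 12 + 8 = 2, which agrees with 1 − 0 + 1 = 2.

Hence the Betti numbers are b_0 = 1, b_1 = 0, b_2 = 1.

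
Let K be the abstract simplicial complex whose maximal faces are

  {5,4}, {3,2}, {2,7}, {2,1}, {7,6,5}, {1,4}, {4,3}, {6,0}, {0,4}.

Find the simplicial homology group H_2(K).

H_2 ≅ 0.

Fix the vertex order 0 < 1 < 2 < 3 < 4 < 5 < 6 < 7 and write every simplex with vertices in increasing order. Then dim K = 2 and the simplices of K are:

  0-simplices (8): [0], [1], [2], [3], [4], [5], [6], [7]
  1-simplices (11): [0,4], [0,6], [1,2], [1,4], [2,3], [2,7], [3,4], [4,5], [5,6], [5,7], [6,7]
  2-simplices (1): [5,6,7]

Hence C_0 ≅ Z^8, C_1 ≅ Z^11, C_2 ≅ Z^1.

Boundary ∂_1: C_1 → C_0 maps an edge to its endpoints' difference, ∂[p,q] = q − p.
The 8×11 boundary matrix has rank 7 and Smith normal form diag(1,1,1,1,1,1,1).

Boundary ∂_2: C_2 → C_1 acts by ∂[p,q,r] = [q,r] − [p,r] + [p,q]. For instance
  ∂[5,6,7] = [6,7] − [5,7] + [5,6].
As a 11×1 matrix over Z this has rank 1, with invariant factors (1).

From H_k ≅ ker(∂_k) / im(∂_{k+1}) we obtain:

  H_2: rank ker ∂_2 − rank ∂_3 = (1 − 1) − 0 = 0, and there is no ∂_3, so H_2 = 0.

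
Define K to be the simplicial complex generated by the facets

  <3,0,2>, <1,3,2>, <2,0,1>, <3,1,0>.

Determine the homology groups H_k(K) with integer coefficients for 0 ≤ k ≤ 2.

Take the total order 0 < 1 < 2 < 3 on the vertex set. Then K (dimension 2) consists of the simplices:

  0-simplices (4): [0], [1], [2], [3]
  1-simplices (6): [0,1], [0,2], [0,3], [1,2], [1,3], [2,3]
  2-simplices (4): [0,1,2], [0,1,3], [0,2,3], [1,2,3]

so the chain groups are C_0 ≅ Z^4, C_1 ≅ Z^6, C_2 ≅ Z^4.

∂_1: C_1 → C_0 maps an edge to its endpoints' difference, ∂[p,q] = q − p. For instance
  ∂[2,3] = [3] − [2].
The resulting 4×6 matrix has rank 3, and its Smith normal form has invariant factors (1,1,1).

∂_2: C_2 → C_1 maps a triangle to the signed sum of its edges. For instance
  ∂[0,1,3] = [1,3] − [0,3] + [0,1],
  ∂[0,1,2] = [1,2] − [0,2] + [0,1].
The resulting 6×4 matrix has rank 3, and its Smith normal form has invariant factors (1,1,1).

Now H_k = ker ∂_k / im ∂_{k+1}, so:

  H_0: rank C_0 − rank ∂_1 = 4 − 3 = 1, and the invariant factors of ∂_1 are all 1, so H_0 ≅ Z.
  H_1: rank ker ∂_1 − rank ∂_2 = (6 − 3) − 3 = 0, and the invariant factors of ∂_2 are all 1, so H_1 ≅ 0.
  H_2: rank ker ∂_2 − rank ∂_3 = (4 − 3) − 0 = 1, and there is no ∂_3, so H_2 ≅ Z.

As a check, the Euler characteristic is 4 − 6 + 4 = 2, which agrees with 1 − 0 + 1 = 2.

H_0 ≅ Z,  H_1 = 0,  H_2 ≅ Z.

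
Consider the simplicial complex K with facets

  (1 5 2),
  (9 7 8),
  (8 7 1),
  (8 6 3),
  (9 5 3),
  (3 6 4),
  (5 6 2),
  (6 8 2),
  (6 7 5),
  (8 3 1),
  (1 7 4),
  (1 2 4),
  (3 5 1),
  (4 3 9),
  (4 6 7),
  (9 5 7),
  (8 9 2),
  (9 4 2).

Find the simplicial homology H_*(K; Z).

Order the vertices as 1 < 2 < 3 < 4 < 5 < 6 < 7 < 8 < 9. Listing each simplex with vertices in this order, K has dimension 2 with simplices:

  0-simplices (9): [1], [2], [3], [4], [5], [6], [7], [8], [9]
  1-simplices (27): (27 of them)
  2-simplices (18): [1,2,4], [1,2,5], [1,3,5], [1,3,8], [1,4,7], [1,7,8], [2,4,9], [2,5,6], [2,6,8], [2,8,9], [3,4,6], [3,4,9], [3,5,9], [3,6,8], [4,6,7], [5,6,7], [5,7,9], [7,8,9]

giving chain groups C_0 ≅ Z^9, C_1 ≅ Z^27, C_2 ≅ Z^18.

∂_1: C_1 → C_0 is given by ∂[p,q] = [q] − [p].
As a 9×27 matrix over Z this has rank 8, with invariant factors (1,1,1,1,1,1,1,1).

Boundary ∂_2: C_2 → C_1 sends each 2-simplex [p,q,r] to [q,r] − [p,r] + [p,q]. For instance
  ∂[3,4,9] = [4,9] − [3,9] + [3,4],
  ∂[5,6,7] = [6,7] − [5,7] + [5,6].
The 27×18 boundary matrix has rank 17 and Smith normal form diag(1,1,1,1,1,1,1,1,1,1,1,1,1,1,1,1,1).

Now H_k = ker ∂_k / im ∂_{k+1}, so:

  H_0: rank C_0 − rank ∂_1 = 9 − 8 = 1, and the invariant factors of ∂_1 are all 1, so H_0 ≅ Z.
  H_1: rank ker ∂_1 − rank ∂_2 = (27 − 8) − 17 = 2, and the invariant factors of ∂_2 are all 1, so H_1 ≅ Z^2.
  H_2: rank ker ∂_2 − rank ∂_3 = (18 − 17) − 0 = 1, and there is no ∂_3, so H_2 ≅ Z.

As a check, the Euler characteristic is 9 − 27 + 18 = 0, which agrees with 1 − 2 + 1 = 0.
(K is a triangulation of the torus T^2.)

H_0 ≅ Z,  H_1 ≅ Z^2,  H_2 ≅ Z.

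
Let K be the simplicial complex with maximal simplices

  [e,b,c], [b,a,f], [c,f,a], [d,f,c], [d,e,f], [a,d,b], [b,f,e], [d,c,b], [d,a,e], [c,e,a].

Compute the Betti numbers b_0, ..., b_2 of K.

b_0 = 1, b_1 = 0, b_2 = 0.

We work with the vertex ordering a < b < c < d < e < f. The simplices of K, each written with vertices in increasing order, are:

  0-simplices (6): a, b, c, d, e, f
  1-simplices (15): ab, ac, ad, ae, af, bc, bd, be, bf, cd, ce, cf, de, df, ef
  2-simplices (10): abd, abf, ace, acf, ade, bcd, bce, bef, cdf, def

so the chain groups are C_0 ≅ Z^6, C_1 ≅ Z^15, C_2 ≅ Z^10.

The boundary map ∂_1: C_1 → C_0 sends each edge [p,q] (with p < q) to q − p.
This gives a 6×15 integer matrix of rank 5; reducing to Smith normal form yields diagonal entries (1,1,1,1,1).

∂_2: C_2 → C_1 acts by ∂[p,q,r] = [q,r] − [p,r] + [p,q]. For instance
  ∂acf = cf − af + ac,
  ∂bce = ce − be + bc.
As a 15×10 matrix over Z this has rank 10, with invariant factors (1,1,1,1,1,1,1,1,1,2).

Now H_k = ker ∂_k / im ∂_{k+1}, so:

  H_0: rank C_0 − rank ∂_1 = 6 − 5 = 1, and the invariant factors of ∂_1 are all 1, so H_0 ≅ Z.
  H_1: rank ker ∂_1 − rank ∂_2 = (15 − 5) − 10 = 0, and ∂_2 has invariant factor 2 > 1, so H_1 ≅ Z/2.
  H_2: rank ker ∂_2 − rank ∂_3 = (10 − 10) − 0 = 0, and there is no ∂_3, so H_2 ≅ 0.

(K is a triangulation of the real projective plane RP^2.)

Hence the Betti numbers are b_0 = 1, b_1 = 0, b_2 = 0.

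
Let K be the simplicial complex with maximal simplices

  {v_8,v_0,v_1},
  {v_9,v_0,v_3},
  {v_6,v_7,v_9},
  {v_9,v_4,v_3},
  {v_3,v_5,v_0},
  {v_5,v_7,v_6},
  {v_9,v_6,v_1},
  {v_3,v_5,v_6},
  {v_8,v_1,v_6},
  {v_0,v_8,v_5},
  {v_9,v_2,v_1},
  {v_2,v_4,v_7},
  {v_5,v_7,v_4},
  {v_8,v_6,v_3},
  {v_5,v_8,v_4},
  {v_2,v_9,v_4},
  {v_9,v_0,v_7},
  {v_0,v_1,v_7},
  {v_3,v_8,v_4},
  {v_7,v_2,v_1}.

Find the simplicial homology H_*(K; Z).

H_0 = Z,  H_1 = Z ⊕ Z/2,  H_2 = 0.

We work with the vertex ordering v_0 < v_1 < v_2 < v_3 < v_4 < v_5 < v_6 < v_7 < v_8 < v_9. The simplices of K, each written with vertices in increasing order, are:

  0-simplices (10): [v_0], [v_1], [v_2], [v_3], [v_4], [v_5], [v_6], [v_7], [v_8], [v_9]
  1-simplices (30): (30 of them)
  2-simplices (20): (20 of them)

so the chain groups are C_0 ≅ Z^10, C_1 ≅ Z^30, C_2 ≅ Z^20.

The boundary map ∂_1: C_1 → C_0 is given by ∂[p,q] = [q] − [p]. For instance
  ∂[v_2,v_7] = [v_7] − [v_2].
The resulting 10×30 matrix has rank 9, and its Smith normal form has invariant factors (1,1,1,1,1,1,1,1,1).

Boundary ∂_2: C_2 → C_1 acts by ∂[p,q,r] = [q,r] − [p,r] + [p,q]. For instance
  ∂[v_6,v_7,v_9] = [v_7,v_9] − [v_6,v_9] + [v_6,v_7],
  ∂[v_3,v_4,v_8] = [v_4,v_8] − [v_3,v_8] + [v_3,v_4].
The 30×20 boundary matrix has rank 20 and Smith normal form diag(1,1,1,1,1,1,1,1,1,1,1,1,1,1,1,1,1,1,1,2).

Reading off H_k = ker ∂_k / im ∂_{k+1}:

  H_0: rank C_0 − rank ∂_1 = 10 − 9 = 1, and the invariant factors of ∂_1 are all 1, so H_0 ≅ Z.
  H_1: rank ker ∂_1 − rank ∂_2 = (30 − 9) − 20 = 1, and ∂_2 has invariant factor 2 > 1, so H_1 ≅ Z ⊕ Z/2.
  H_2: rank ker ∂_2 − rank ∂_3 = (20 − 20) − 0 = 0, and there is no ∂_3, so H_2 ≅ 0.

As a check, the Euler characteristic is 10 − 30 + 20 = 0, which agrees with 1 − 1 + 0 = 0.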